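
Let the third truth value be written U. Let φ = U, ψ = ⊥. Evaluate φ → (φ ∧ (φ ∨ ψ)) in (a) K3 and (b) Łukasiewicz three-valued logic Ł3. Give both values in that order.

In K3: φ ∨ ψ = U ∨ ⊥ = U
φ ∧ (φ ∨ ψ) = U ∧ U = U
φ → (φ ∧ (φ ∨ ψ)) = U → U = U
In Łukasiewicz three-valued logic Ł3: φ ∨ ψ = U ∨ ⊥ = U
φ ∧ (φ ∨ ψ) = U ∧ U = U
φ → (φ ∧ (φ ∨ ψ)) = U → U = ⊤
They differ because K3 and Łukasiewicz three-valued logic Ł3 treat U differently under implication.

U; ⊤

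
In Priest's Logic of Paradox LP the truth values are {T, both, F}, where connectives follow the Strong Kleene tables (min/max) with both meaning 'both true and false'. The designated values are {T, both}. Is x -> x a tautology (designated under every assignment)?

Yes

Every assignment of x over {T, both, F} gives a value in {T, both}.
In particular, with x=both: x -> x = both.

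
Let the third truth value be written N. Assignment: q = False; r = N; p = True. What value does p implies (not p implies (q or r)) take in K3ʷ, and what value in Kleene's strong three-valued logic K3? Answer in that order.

N; True

In K3ʷ: not p = not True = False
q or r = False or N = N
not p implies (q or r) = False implies N = N  [any arg is the third value ⇒ result is the third value]
p implies (not p implies (q or r)) = True implies N = N
In Kleene's strong three-valued logic K3: not p = not True = False
q or r = False or N = N
not p implies (q or r) = False implies N = True
p implies (not p implies (q or r)) = True implies True = True
They differ because K3ʷ and Kleene's strong three-valued logic K3 treat N differently under the binary connectives.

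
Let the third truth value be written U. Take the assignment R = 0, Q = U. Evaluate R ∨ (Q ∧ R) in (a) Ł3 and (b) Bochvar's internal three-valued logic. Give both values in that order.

0; U

In Ł3: Q ∧ R = U ∧ 0 = 0
R ∨ (Q ∧ R) = 0 ∨ 0 = 0
In Bochvar's internal three-valued logic: Q ∧ R = U ∧ 0 = U
R ∨ (Q ∧ R) = 0 ∨ U = U
They differ because Ł3 and Bochvar's internal three-valued logic treat U differently under the binary connectives.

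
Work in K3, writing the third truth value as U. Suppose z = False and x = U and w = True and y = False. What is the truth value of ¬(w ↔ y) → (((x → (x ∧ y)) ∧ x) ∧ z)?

w ↔ y = True ↔ False = False
¬(w ↔ y) = ¬False = True
x ∧ y = U ∧ False = False
x → (x ∧ y) = U → False = U  [¬U ∨ False]
(x → (x ∧ y)) ∧ x = U ∧ U = U
((x → (x ∧ y)) ∧ x) ∧ z = U ∧ False = False
¬(w ↔ y) → (((x → (x ∧ y)) ∧ x) ∧ z) = True → False = False

False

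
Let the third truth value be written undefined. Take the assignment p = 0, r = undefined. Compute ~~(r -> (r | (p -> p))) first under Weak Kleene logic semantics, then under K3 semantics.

undefined; 1

In Weak Kleene logic: p -> p = 0 -> 0 = 1
r | (p -> p) = undefined | 1 = undefined
r -> (r | (p -> p)) = undefined -> undefined = undefined  [any arg is the third value ⇒ result is the third value]
~(r -> (r | (p -> p))) = ~undefined = undefined
~~(r -> (r | (p -> p))) = ~undefined = undefined
In K3: p -> p = 0 -> 0 = 1
r | (p -> p) = undefined | 1 = 1
r -> (r | (p -> p)) = undefined -> 1 = 1  [~undefined | 1]
~(r -> (r | (p -> p))) = ~1 = 0
~~(r -> (r | (p -> p))) = ~0 = 1
They differ because Weak Kleene logic and K3 treat undefined differently under the binary connectives.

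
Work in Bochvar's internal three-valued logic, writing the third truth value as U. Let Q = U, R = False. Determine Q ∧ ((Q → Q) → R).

U

Q → Q = U → U = U  [any arg is the third value ⇒ result is the third value]
(Q → Q) → R = U → False = U
Q ∧ ((Q → Q) → R) = U ∧ U = U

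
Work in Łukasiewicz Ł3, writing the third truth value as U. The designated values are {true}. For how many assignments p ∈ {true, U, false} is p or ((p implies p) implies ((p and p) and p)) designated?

1

p=true: true ✓
p=U: U ·
p=false: false ·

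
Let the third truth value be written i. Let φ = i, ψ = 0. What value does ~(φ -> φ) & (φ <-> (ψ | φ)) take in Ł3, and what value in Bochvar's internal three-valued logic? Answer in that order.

In Ł3: φ -> φ = i -> i = 1  [min(1, 1−½+½)]
~(φ -> φ) = ~1 = 0
ψ | φ = 0 | i = i
φ <-> (ψ | φ) = i <-> i = 1
~(φ -> φ) & (φ <-> (ψ | φ)) = 0 & 1 = 0
In Bochvar's internal three-valued logic: φ -> φ = i -> i = i
~(φ -> φ) = ~i = i
ψ | φ = 0 | i = i
φ <-> (ψ | φ) = i <-> i = i
~(φ -> φ) & (φ <-> (ψ | φ)) = i & i = i
They differ because Ł3 and Bochvar's internal three-valued logic treat i differently under the binary connectives.

0; i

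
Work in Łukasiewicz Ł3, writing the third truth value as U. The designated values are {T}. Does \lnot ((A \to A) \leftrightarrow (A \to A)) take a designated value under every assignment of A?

No

Countermodel: A=T gives F, which is not designated.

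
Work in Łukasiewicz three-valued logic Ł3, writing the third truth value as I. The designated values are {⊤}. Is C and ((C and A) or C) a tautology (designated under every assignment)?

No

Countermodel: C=I, A=⊤ gives I, which is not designated.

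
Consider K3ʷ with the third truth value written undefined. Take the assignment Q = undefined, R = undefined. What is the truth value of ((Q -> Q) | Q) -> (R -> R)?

Q -> Q = undefined -> undefined = undefined  [any arg is the third value ⇒ result is the third value]
(Q -> Q) | Q = undefined | undefined = undefined
R -> R = undefined -> undefined = undefined
((Q -> Q) | Q) -> (R -> R) = undefined -> undefined = undefined

undefined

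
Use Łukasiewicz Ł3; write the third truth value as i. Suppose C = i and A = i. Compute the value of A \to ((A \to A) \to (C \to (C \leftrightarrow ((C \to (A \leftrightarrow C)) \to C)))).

A \to A = i \to i = ⊤
A \leftrightarrow C = i \leftrightarrow i = ⊤
C \to (A \leftrightarrow C) = i \to ⊤ = ⊤
(C \to (A \leftrightarrow C)) \to C = ⊤ \to i = i
C \leftrightarrow ((C \to (A \leftrightarrow C)) \to C) = i \leftrightarrow i = ⊤
C \to (C \leftrightarrow ((C \to (A \leftrightarrow C)) \to C)) = i \to ⊤ = ⊤
(A \to A) \to (C \to (C \leftrightarrow ((C \to (A \leftrightarrow C)) \to C))) = ⊤ \to ⊤ = ⊤
A \to ((A \to A) \to (C \to (C \leftrightarrow ((C \to (A \leftrightarrow C)) \to C)))) = i \to ⊤ = ⊤

⊤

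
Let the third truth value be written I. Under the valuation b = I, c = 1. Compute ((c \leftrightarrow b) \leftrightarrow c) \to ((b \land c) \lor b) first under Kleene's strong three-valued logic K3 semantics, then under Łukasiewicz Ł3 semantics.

I; 1

In Kleene's strong three-valued logic K3: c \leftrightarrow b = 1 \leftrightarrow I = I
(c \leftrightarrow b) \leftrightarrow c = I \leftrightarrow 1 = I
b \land c = I \land 1 = I
(b \land c) \lor b = I \lor I = I
((c \leftrightarrow b) \leftrightarrow c) \to ((b \land c) \lor b) = I \to I = I
In Łukasiewicz Ł3: c \leftrightarrow b = 1 \leftrightarrow I = I  [1 − |1−½|]
(c \leftrightarrow b) \leftrightarrow c = I \leftrightarrow 1 = I
b \land c = I \land 1 = I
(b \land c) \lor b = I \lor I = I
((c \leftrightarrow b) \leftrightarrow c) \to ((b \land c) \lor b) = I \to I = 1
They differ because Kleene's strong three-valued logic K3 and Łukasiewicz Ł3 treat I differently under implication.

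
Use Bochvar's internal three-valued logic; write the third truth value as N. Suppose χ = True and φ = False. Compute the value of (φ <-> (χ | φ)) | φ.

χ | φ = True | False = True
φ <-> (χ | φ) = False <-> True = False
(φ <-> (χ | φ)) | φ = False | False = False

False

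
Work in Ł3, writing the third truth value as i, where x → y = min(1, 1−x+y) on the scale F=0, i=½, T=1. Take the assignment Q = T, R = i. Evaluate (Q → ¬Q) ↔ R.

¬Q = ¬T = F
Q → ¬Q = T → F = F
(Q → ¬Q) ↔ R = F ↔ i = i  [1 − |0−½|]

i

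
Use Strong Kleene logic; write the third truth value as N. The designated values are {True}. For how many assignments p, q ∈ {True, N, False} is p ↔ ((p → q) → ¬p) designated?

1

Designated under: (p=True, q=False).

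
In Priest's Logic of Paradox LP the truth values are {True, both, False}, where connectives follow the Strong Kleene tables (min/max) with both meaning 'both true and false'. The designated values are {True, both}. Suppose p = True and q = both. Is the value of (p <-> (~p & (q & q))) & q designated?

No

~p = ~True = False
q & q = both & both = both
~p & (q & q) = False & both = False
p <-> (~p & (q & q)) = True <-> False = False
(p <-> (~p & (q & q))) & q = False & both = False
False ∉ {True, both}.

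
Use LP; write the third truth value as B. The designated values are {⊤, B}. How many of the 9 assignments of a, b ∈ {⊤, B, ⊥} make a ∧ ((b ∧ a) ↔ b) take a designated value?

Of the 9 assignments, 6 give a value in {⊤, B}.

6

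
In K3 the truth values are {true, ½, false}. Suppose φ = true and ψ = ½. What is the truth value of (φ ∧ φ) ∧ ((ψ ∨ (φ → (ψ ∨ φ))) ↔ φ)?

true

φ ∧ φ = true ∧ true = true
ψ ∨ φ = ½ ∨ true = true
φ → (ψ ∨ φ) = true → true = true
ψ ∨ (φ → (ψ ∨ φ)) = ½ ∨ true = true
(ψ ∨ (φ → (ψ ∨ φ))) ↔ φ = true ↔ true = true
(φ ∧ φ) ∧ ((ψ ∨ (φ → (ψ ∨ φ))) ↔ φ) = true ∧ true = true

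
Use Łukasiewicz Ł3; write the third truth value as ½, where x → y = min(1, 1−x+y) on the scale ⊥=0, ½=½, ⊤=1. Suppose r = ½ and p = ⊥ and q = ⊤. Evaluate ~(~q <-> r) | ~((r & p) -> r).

~q = ~⊤ = ⊥
~q <-> r = ⊥ <-> ½ = ½
~(~q <-> r) = ~½ = ½
r & p = ½ & ⊥ = ⊥
(r & p) -> r = ⊥ -> ½ = ⊤
~((r & p) -> r) = ~⊤ = ⊥
~(~q <-> r) | ~((r & p) -> r) = ½ | ⊥ = ½

½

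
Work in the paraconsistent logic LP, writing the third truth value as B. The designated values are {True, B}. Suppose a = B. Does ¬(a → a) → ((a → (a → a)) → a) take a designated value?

a → a = B → B = B
¬(a → a) = ¬B = B
a → a = B → B = B
a → (a → a) = B → B = B
(a → (a → a)) → a = B → B = B
¬(a → a) → ((a → (a → a)) → a) = B → B = B
B ∈ {True, B}.

Yes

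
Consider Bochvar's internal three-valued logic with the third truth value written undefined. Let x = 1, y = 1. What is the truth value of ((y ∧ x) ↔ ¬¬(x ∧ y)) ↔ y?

y ∧ x = 1 ∧ 1 = 1
x ∧ y = 1 ∧ 1 = 1
¬(x ∧ y) = ¬1 = 0
¬¬(x ∧ y) = ¬0 = 1
(y ∧ x) ↔ ¬¬(x ∧ y) = 1 ↔ 1 = 1
((y ∧ x) ↔ ¬¬(x ∧ y)) ↔ y = 1 ↔ 1 = 1

1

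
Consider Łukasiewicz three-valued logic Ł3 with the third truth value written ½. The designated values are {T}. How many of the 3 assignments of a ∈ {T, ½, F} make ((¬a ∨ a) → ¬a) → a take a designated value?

a=T: T ✓
a=½: ½ ·
a=F: F ·

1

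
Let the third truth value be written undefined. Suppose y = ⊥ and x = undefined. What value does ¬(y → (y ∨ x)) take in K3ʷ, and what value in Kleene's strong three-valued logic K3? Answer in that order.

undefined; ⊥

In K3ʷ: y ∨ x = ⊥ ∨ undefined = undefined
y → (y ∨ x) = ⊥ → undefined = undefined  [any arg is the third value ⇒ result is the third value]
¬(y → (y ∨ x)) = ¬undefined = undefined
In Kleene's strong three-valued logic K3: y ∨ x = ⊥ ∨ undefined = undefined
y → (y ∨ x) = ⊥ → undefined = ⊤  [¬⊥ ∨ undefined]
¬(y → (y ∨ x)) = ¬⊤ = ⊥
They differ because K3ʷ and Kleene's strong three-valued logic K3 treat undefined differently under the binary connectives.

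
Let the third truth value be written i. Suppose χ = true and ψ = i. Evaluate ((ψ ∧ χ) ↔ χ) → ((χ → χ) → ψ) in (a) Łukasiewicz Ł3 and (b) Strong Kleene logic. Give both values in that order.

In Łukasiewicz Ł3: ψ ∧ χ = i ∧ true = i
(ψ ∧ χ) ↔ χ = i ↔ true = i  [1 − |½−1|]
χ → χ = true → true = true
(χ → χ) → ψ = true → i = i
((ψ ∧ χ) ↔ χ) → ((χ → χ) → ψ) = i → i = true
In Strong Kleene logic: ψ ∧ χ = i ∧ true = i
(ψ ∧ χ) ↔ χ = i ↔ true = i
χ → χ = true → true = true
(χ → χ) → ψ = true → i = i  [¬true ∨ i]
((ψ ∧ χ) ↔ χ) → ((χ → χ) → ψ) = i → i = i
They differ because Łukasiewicz Ł3 and Strong Kleene logic treat i differently under implication.

true; i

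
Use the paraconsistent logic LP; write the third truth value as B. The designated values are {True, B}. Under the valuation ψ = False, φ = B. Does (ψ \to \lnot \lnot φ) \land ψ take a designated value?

\lnot φ = \lnot B = B
\lnot \lnot φ = \lnot B = B
ψ \to \lnot \lnot φ = False \to B = True  [\lnot False \lor B]
(ψ \to \lnot \lnot φ) \land ψ = True \land False = False
False ∉ {True, B}.

No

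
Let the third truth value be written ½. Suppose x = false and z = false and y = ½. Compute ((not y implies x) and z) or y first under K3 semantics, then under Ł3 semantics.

½; ½

In K3: not y = not ½ = ½
not y implies x = ½ implies false = ½
(not y implies x) and z = ½ and false = false
((not y implies x) and z) or y = false or ½ = ½
In Ł3: not y = not ½ = ½
not y implies x = ½ implies false = ½
(not y implies x) and z = ½ and false = false
((not y implies x) and z) or y = false or ½ = ½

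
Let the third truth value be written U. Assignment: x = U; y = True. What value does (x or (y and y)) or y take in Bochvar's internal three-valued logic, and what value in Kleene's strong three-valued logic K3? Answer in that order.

In Bochvar's internal three-valued logic: y and y = True and True = True
x or (y and y) = U or True = U
(x or (y and y)) or y = U or True = U
In Kleene's strong three-valued logic K3: y and y = True and True = True
x or (y and y) = U or True = True
(x or (y and y)) or y = True or True = True
They differ because Bochvar's internal three-valued logic and Kleene's strong three-valued logic K3 treat U differently under the binary connectives.

U; True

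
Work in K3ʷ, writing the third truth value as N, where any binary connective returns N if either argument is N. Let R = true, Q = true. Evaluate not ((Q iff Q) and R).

Q iff Q = true iff true = true
(Q iff Q) and R = true and true = true
not ((Q iff Q) and R) = not true = false

false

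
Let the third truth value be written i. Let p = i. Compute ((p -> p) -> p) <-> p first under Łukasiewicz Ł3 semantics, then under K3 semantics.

In Łukasiewicz Ł3: p -> p = i -> i = True  [min(1, 1−½+½)]
(p -> p) -> p = True -> i = i
((p -> p) -> p) <-> p = i <-> i = True
In K3: p -> p = i -> i = i
(p -> p) -> p = i -> i = i
((p -> p) -> p) <-> p = i <-> i = i
They differ because Łukasiewicz Ł3 and K3 treat i differently under implication.

True; i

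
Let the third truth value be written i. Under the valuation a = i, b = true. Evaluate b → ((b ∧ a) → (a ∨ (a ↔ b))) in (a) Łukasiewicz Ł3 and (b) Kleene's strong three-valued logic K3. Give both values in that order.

In Łukasiewicz Ł3: b ∧ a = true ∧ i = i
a ↔ b = i ↔ true = i
a ∨ (a ↔ b) = i ∨ i = i
(b ∧ a) → (a ∨ (a ↔ b)) = i → i = true
b → ((b ∧ a) → (a ∨ (a ↔ b))) = true → true = true
In Kleene's strong three-valued logic K3: b ∧ a = true ∧ i = i
a ↔ b = i ↔ true = i
a ∨ (a ↔ b) = i ∨ i = i
(b ∧ a) → (a ∨ (a ↔ b)) = i → i = i  [¬i ∨ i]
b → ((b ∧ a) → (a ∨ (a ↔ b))) = true → i = i
They differ because Łukasiewicz Ł3 and Kleene's strong three-valued logic K3 treat i differently under implication.

true; i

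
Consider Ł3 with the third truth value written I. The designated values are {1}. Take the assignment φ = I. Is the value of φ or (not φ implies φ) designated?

not φ = not I = I
not φ implies φ = I implies I = 1  [min(1, 1−½+½)]
φ or (not φ implies φ) = I or 1 = 1
1 ∈ {1}.

Yes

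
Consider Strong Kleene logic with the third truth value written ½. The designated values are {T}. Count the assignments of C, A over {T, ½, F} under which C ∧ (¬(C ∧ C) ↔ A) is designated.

Designated under: (C=T, A=F).

1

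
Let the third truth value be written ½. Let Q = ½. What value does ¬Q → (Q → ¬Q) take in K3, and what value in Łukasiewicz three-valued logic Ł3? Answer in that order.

½; ⊤

In K3: ¬Q = ¬½ = ½
¬Q = ¬½ = ½
Q → ¬Q = ½ → ½ = ½  [¬½ ∨ ½]
¬Q → (Q → ¬Q) = ½ → ½ = ½
In Łukasiewicz three-valued logic Ł3: ¬Q = ¬½ = ½
¬Q = ¬½ = ½
Q → ¬Q = ½ → ½ = ⊤  [min(1, 1−½+½)]
¬Q → (Q → ¬Q) = ½ → ⊤ = ⊤
They differ because K3 and Łukasiewicz three-valued logic Ł3 treat ½ differently under implication.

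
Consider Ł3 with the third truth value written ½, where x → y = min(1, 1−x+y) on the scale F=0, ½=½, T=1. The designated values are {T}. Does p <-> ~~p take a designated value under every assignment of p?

Every assignment of p over {T, ½, F} gives a value in {T}.
In particular, with p=½: p <-> ~~p = T.

Yes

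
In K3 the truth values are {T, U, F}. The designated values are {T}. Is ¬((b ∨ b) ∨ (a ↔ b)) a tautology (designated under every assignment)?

No

Countermodel: b=T, a=T gives F, which is not designated.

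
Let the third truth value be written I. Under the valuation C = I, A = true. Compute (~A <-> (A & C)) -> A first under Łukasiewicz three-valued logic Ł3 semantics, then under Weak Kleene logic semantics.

In Łukasiewicz three-valued logic Ł3: ~A = ~true = false
A & C = true & I = I
~A <-> (A & C) = false <-> I = I  [1 − |0−½|]
(~A <-> (A & C)) -> A = I -> true = true
In Weak Kleene logic: ~A = ~true = false
A & C = true & I = I
~A <-> (A & C) = false <-> I = I
(~A <-> (A & C)) -> A = I -> true = I  [any arg is the third value ⇒ result is the third value]
They differ because Łukasiewicz three-valued logic Ł3 and Weak Kleene logic treat I differently under the binary connectives.

true; I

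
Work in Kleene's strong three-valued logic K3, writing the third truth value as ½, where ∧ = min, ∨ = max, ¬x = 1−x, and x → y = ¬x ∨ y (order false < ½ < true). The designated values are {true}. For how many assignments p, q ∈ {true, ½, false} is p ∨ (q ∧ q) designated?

5

Of the 9 assignments, 5 give a value in {true}.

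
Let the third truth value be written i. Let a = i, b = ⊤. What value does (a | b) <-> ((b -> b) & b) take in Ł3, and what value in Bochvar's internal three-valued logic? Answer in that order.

In Ł3: a | b = i | ⊤ = ⊤
b -> b = ⊤ -> ⊤ = ⊤
(b -> b) & b = ⊤ & ⊤ = ⊤
(a | b) <-> ((b -> b) & b) = ⊤ <-> ⊤ = ⊤
In Bochvar's internal three-valued logic: a | b = i | ⊤ = i
b -> b = ⊤ -> ⊤ = ⊤
(b -> b) & b = ⊤ & ⊤ = ⊤
(a | b) <-> ((b -> b) & b) = i <-> ⊤ = i
They differ because Ł3 and Bochvar's internal three-valued logic treat i differently under the binary connectives.

⊤; i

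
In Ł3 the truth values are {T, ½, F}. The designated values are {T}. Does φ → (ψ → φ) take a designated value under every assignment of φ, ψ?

Every assignment of φ, ψ over {T, ½, F} gives a value in {T}.
In particular, with φ=½, ψ=½: φ → (ψ → φ) = T.

Yes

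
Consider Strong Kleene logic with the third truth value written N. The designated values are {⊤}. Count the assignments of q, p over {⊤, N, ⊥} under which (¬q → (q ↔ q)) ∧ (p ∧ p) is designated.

Designated under: (q=⊤, p=⊤); (q=⊥, p=⊤).

2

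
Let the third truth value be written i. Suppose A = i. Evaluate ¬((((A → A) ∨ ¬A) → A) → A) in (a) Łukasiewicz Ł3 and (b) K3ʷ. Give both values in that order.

false; i

In Łukasiewicz Ł3: A → A = i → i = true  [min(1, 1−½+½)]
¬A = ¬i = i
(A → A) ∨ ¬A = true ∨ i = true
((A → A) ∨ ¬A) → A = true → i = i
(((A → A) ∨ ¬A) → A) → A = i → i = true
¬((((A → A) ∨ ¬A) → A) → A) = ¬true = false
In K3ʷ: A → A = i → i = i  [any arg is the third value ⇒ result is the third value]
¬A = ¬i = i
(A → A) ∨ ¬A = i ∨ i = i
((A → A) ∨ ¬A) → A = i → i = i
(((A → A) ∨ ¬A) → A) → A = i → i = i
¬((((A → A) ∨ ¬A) → A) → A) = ¬i = i
They differ because Łukasiewicz Ł3 and K3ʷ treat i differently under the binary connectives.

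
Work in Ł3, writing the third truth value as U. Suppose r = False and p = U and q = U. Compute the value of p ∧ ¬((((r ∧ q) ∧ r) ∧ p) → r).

r ∧ q = False ∧ U = False
(r ∧ q) ∧ r = False ∧ False = False
((r ∧ q) ∧ r) ∧ p = False ∧ U = False
(((r ∧ q) ∧ r) ∧ p) → r = False → False = True
¬((((r ∧ q) ∧ r) ∧ p) → r) = ¬True = False
p ∧ ¬((((r ∧ q) ∧ r) ∧ p) → r) = U ∧ False = False

False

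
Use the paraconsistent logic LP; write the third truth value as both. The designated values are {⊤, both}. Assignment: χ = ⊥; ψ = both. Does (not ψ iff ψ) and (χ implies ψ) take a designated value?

Yes

not ψ = not both = both
not ψ iff ψ = both iff both = both
χ implies ψ = ⊥ implies both = ⊤  [not ⊥ or both]
(not ψ iff ψ) and (χ implies ψ) = both and ⊤ = both
both ∈ {⊤, both}.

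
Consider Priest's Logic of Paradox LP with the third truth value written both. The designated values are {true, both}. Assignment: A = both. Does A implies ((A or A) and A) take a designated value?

Yes

A or A = both or both = both
(A or A) and A = both and both = both
A implies ((A or A) and A) = both implies both = both  [not both or both]
both ∈ {true, both}.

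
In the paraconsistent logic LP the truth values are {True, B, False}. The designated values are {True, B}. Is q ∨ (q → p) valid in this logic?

Every assignment of q, p over {True, B, False} gives a value in {True, B}.
In particular, with q=B, p=B: q ∨ (q → p) = B.

Yes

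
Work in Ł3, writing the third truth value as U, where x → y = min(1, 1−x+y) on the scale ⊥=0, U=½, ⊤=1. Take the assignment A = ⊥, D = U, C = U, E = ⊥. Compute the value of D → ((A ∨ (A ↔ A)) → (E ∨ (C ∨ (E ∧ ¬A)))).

⊤

A ↔ A = ⊥ ↔ ⊥ = ⊤
A ∨ (A ↔ A) = ⊥ ∨ ⊤ = ⊤
¬A = ¬⊥ = ⊤
E ∧ ¬A = ⊥ ∧ ⊤ = ⊥
C ∨ (E ∧ ¬A) = U ∨ ⊥ = U
E ∨ (C ∨ (E ∧ ¬A)) = ⊥ ∨ U = U
(A ∨ (A ↔ A)) → (E ∨ (C ∨ (E ∧ ¬A))) = ⊤ → U = U
D → ((A ∨ (A ↔ A)) → (E ∨ (C ∨ (E ∧ ¬A)))) = U → U = ⊤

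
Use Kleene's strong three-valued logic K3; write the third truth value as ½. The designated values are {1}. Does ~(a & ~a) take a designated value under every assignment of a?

No

Countermodel: a=½ gives ½, which is not designated.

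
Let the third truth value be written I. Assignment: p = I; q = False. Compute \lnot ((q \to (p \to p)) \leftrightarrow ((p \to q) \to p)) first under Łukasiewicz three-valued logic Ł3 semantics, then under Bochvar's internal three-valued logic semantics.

False; I

In Łukasiewicz three-valued logic Ł3: p \to p = I \to I = True  [min(1, 1−½+½)]
q \to (p \to p) = False \to True = True
p \to q = I \to False = I
(p \to q) \to p = I \to I = True
(q \to (p \to p)) \leftrightarrow ((p \to q) \to p) = True \leftrightarrow True = True
\lnot ((q \to (p \to p)) \leftrightarrow ((p \to q) \to p)) = \lnot True = False
In Bochvar's internal three-valued logic: p \to p = I \to I = I  [any arg is the third value ⇒ result is the third value]
q \to (p \to p) = False \to I = I
p \to q = I \to False = I
(p \to q) \to p = I \to I = I
(q \to (p \to p)) \leftrightarrow ((p \to q) \to p) = I \leftrightarrow I = I
\lnot ((q \to (p \to p)) \leftrightarrow ((p \to q) \to p)) = \lnot I = I
They differ because Łukasiewicz three-valued logic Ł3 and Bochvar's internal three-valued logic treat I differently under the binary connectives.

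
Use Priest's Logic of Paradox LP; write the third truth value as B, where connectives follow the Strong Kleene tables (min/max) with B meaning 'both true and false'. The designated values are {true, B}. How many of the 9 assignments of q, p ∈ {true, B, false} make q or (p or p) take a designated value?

Of the 9 assignments, 8 give a value in {true, B}.

8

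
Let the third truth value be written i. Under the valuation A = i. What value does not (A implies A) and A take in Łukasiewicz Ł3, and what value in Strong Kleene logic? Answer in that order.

False; i

In Łukasiewicz Ł3: A implies A = i implies i = True
not (A implies A) = not True = False
not (A implies A) and A = False and i = False
In Strong Kleene logic: A implies A = i implies i = i  [not i or i]
not (A implies A) = not i = i
not (A implies A) and A = i and i = i
They differ because Łukasiewicz Ł3 and Strong Kleene logic treat i differently under implication.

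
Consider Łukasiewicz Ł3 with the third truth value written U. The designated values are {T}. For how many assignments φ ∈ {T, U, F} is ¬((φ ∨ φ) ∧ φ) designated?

φ=T: F ·
φ=U: U ·
φ=F: T ✓

1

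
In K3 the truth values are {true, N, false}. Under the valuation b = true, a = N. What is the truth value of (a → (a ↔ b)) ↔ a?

N

a ↔ b = N ↔ true = N
a → (a ↔ b) = N → N = N
(a → (a ↔ b)) ↔ a = N ↔ N = N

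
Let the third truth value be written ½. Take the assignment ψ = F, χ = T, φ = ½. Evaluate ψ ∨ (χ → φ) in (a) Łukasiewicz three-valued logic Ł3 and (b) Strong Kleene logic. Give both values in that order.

In Łukasiewicz three-valued logic Ł3: χ → φ = T → ½ = ½  [min(1, 1−1+½)]
ψ ∨ (χ → φ) = F ∨ ½ = ½
In Strong Kleene logic: χ → φ = T → ½ = ½
ψ ∨ (χ → φ) = F ∨ ½ = ½

½; ½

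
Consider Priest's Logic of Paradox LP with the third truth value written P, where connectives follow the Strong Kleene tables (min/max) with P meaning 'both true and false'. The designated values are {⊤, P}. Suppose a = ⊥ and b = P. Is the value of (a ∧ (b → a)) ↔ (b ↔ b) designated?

Yes

b → a = P → ⊥ = P  [¬P ∨ ⊥]
a ∧ (b → a) = ⊥ ∧ P = ⊥
b ↔ b = P ↔ P = P
(a ∧ (b → a)) ↔ (b ↔ b) = ⊥ ↔ P = P
P ∈ {⊤, P}.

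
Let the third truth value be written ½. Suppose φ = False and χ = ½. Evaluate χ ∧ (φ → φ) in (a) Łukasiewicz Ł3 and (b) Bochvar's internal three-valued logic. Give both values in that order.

½; ½

In Łukasiewicz Ł3: φ → φ = False → False = True
χ ∧ (φ → φ) = ½ ∧ True = ½
In Bochvar's internal three-valued logic: φ → φ = False → False = True
χ ∧ (φ → φ) = ½ ∧ True = ½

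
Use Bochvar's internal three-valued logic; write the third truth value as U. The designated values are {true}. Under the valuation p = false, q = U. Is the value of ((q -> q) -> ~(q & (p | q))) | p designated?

No

q -> q = U -> U = U  [any arg is the third value ⇒ result is the third value]
p | q = false | U = U
q & (p | q) = U & U = U
~(q & (p | q)) = ~U = U
(q -> q) -> ~(q & (p | q)) = U -> U = U
((q -> q) -> ~(q & (p | q))) | p = U | false = U
U ∉ {true}.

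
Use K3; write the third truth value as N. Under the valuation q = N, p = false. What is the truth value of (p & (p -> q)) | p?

p -> q = false -> N = true  [~false | N]
p & (p -> q) = false & true = false
(p & (p -> q)) | p = false | false = false

false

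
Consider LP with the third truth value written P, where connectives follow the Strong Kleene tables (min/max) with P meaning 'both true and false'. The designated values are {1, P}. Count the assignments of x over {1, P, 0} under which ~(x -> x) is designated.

1

x=1: 0 ·
x=P: P ✓
x=0: 0 ·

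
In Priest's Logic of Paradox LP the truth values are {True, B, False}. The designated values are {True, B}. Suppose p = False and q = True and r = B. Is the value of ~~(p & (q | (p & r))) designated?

No

p & r = False & B = False
q | (p & r) = True | False = True
p & (q | (p & r)) = False & True = False
~(p & (q | (p & r))) = ~False = True
~~(p & (q | (p & r))) = ~True = False
False ∉ {True, B}.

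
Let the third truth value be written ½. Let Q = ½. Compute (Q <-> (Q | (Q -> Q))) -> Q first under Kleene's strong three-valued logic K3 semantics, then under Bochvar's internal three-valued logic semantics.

½; ½

In Kleene's strong three-valued logic K3: Q -> Q = ½ -> ½ = ½  [~½ | ½]
Q | (Q -> Q) = ½ | ½ = ½
Q <-> (Q | (Q -> Q)) = ½ <-> ½ = ½
(Q <-> (Q | (Q -> Q))) -> Q = ½ -> ½ = ½
In Bochvar's internal three-valued logic: Q -> Q = ½ -> ½ = ½  [any arg is the third value ⇒ result is the third value]
Q | (Q -> Q) = ½ | ½ = ½
Q <-> (Q | (Q -> Q)) = ½ <-> ½ = ½
(Q <-> (Q | (Q -> Q))) -> Q = ½ -> ½ = ½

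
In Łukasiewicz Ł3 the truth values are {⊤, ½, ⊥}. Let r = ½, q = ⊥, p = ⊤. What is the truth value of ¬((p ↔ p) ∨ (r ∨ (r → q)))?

p ↔ p = ⊤ ↔ ⊤ = ⊤
r → q = ½ → ⊥ = ½
r ∨ (r → q) = ½ ∨ ½ = ½
(p ↔ p) ∨ (r ∨ (r → q)) = ⊤ ∨ ½ = ⊤
¬((p ↔ p) ∨ (r ∨ (r → q))) = ¬⊤ = ⊥

⊥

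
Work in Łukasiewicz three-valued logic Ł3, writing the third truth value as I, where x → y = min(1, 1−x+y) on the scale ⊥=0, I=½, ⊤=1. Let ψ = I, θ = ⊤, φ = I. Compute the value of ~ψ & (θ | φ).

I

~ψ = ~I = I
θ | φ = ⊤ | I = ⊤
~ψ & (θ | φ) = I & ⊤ = I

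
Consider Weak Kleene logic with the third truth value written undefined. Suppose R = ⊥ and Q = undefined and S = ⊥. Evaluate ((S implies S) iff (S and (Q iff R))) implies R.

undefined

S implies S = ⊥ implies ⊥ = ⊤
Q iff R = undefined iff ⊥ = undefined
S and (Q iff R) = ⊥ and undefined = undefined
(S implies S) iff (S and (Q iff R)) = ⊤ iff undefined = undefined
((S implies S) iff (S and (Q iff R))) implies R = undefined implies ⊥ = undefined  [any arg is the third value ⇒ result is the third value]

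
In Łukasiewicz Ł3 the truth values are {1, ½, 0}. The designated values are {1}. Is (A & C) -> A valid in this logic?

Every assignment of A, C over {1, ½, 0} gives a value in {1}.
In particular, with A=½, C=½: (A & C) -> A = 1.

Yes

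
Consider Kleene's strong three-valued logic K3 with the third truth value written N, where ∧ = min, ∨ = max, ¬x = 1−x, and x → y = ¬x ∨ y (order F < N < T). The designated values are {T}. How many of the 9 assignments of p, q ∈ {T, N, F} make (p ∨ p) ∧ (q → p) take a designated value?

Designated under: (p=T, q=T); (p=T, q=N); (p=T, q=F).

3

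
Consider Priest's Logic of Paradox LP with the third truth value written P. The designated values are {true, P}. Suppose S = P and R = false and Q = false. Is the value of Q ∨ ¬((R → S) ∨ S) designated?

R → S = false → P = true  [¬false ∨ P]
(R → S) ∨ S = true ∨ P = true
¬((R → S) ∨ S) = ¬true = false
Q ∨ ¬((R → S) ∨ S) = false ∨ false = false
false ∉ {true, P}.

No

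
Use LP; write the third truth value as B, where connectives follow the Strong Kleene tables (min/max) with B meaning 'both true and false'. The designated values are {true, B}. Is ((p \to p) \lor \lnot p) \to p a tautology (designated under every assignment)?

No

Countermodel: p=false gives false, which is not designated.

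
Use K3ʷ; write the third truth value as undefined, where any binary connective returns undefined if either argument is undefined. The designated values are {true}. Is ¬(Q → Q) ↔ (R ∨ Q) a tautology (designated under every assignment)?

No

Countermodel: Q=true, R=true gives false, which is not designated.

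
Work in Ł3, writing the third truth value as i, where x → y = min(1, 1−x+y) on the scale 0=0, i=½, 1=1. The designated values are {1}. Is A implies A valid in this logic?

Every assignment of A over {1, i, 0} gives a value in {1}.
In particular, with A=i: A implies A = 1.

Yes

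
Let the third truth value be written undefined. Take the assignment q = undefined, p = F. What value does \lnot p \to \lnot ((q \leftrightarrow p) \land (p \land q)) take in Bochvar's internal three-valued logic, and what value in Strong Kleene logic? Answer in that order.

undefined; T

In Bochvar's internal three-valued logic: \lnot p = \lnot F = T
q \leftrightarrow p = undefined \leftrightarrow F = undefined
p \land q = F \land undefined = undefined
(q \leftrightarrow p) \land (p \land q) = undefined \land undefined = undefined
\lnot ((q \leftrightarrow p) \land (p \land q)) = \lnot undefined = undefined
\lnot p \to \lnot ((q \leftrightarrow p) \land (p \land q)) = T \to undefined = undefined  [any arg is the third value ⇒ result is the third value]
In Strong Kleene logic: \lnot p = \lnot F = T
q \leftrightarrow p = undefined \leftrightarrow F = undefined
p \land q = F \land undefined = F
(q \leftrightarrow p) \land (p \land q) = undefined \land F = F
\lnot ((q \leftrightarrow p) \land (p \land q)) = \lnot F = T
\lnot p \to \lnot ((q \leftrightarrow p) \land (p \land q)) = T \to T = T
They differ because Bochvar's internal three-valued logic and Strong Kleene logic treat undefined differently under the binary connectives.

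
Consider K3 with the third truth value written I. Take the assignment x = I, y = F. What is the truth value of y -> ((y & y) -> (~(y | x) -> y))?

y & y = F & F = F
y | x = F | I = I
~(y | x) = ~I = I
~(y | x) -> y = I -> F = I  [~I | F]
(y & y) -> (~(y | x) -> y) = F -> I = T
y -> ((y & y) -> (~(y | x) -> y)) = F -> T = T

T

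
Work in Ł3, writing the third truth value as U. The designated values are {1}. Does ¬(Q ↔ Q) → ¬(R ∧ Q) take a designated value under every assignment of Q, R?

Yes

Every assignment of Q, R over {1, U, 0} gives a value in {1}.
In particular, with Q=U, R=U: ¬(Q ↔ Q) → ¬(R ∧ Q) = 1.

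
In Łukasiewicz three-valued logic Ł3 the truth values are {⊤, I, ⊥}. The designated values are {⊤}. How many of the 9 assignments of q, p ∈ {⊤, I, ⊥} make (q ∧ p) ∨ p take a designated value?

3

Designated under: (q=⊤, p=⊤); (q=I, p=⊤); (q=⊥, p=⊤).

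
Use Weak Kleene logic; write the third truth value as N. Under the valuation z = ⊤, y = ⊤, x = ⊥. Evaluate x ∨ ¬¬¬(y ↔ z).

⊥

y ↔ z = ⊤ ↔ ⊤ = ⊤
¬(y ↔ z) = ¬⊤ = ⊥
¬¬(y ↔ z) = ¬⊥ = ⊤
¬¬¬(y ↔ z) = ¬⊤ = ⊥
x ∨ ¬¬¬(y ↔ z) = ⊥ ∨ ⊥ = ⊥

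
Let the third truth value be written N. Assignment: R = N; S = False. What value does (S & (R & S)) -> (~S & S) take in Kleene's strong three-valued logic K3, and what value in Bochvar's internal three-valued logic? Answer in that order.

True; N

In Kleene's strong three-valued logic K3: R & S = N & False = False
S & (R & S) = False & False = False
~S = ~False = True
~S & S = True & False = False
(S & (R & S)) -> (~S & S) = False -> False = True
In Bochvar's internal three-valued logic: R & S = N & False = N
S & (R & S) = False & N = N
~S = ~False = True
~S & S = True & False = False
(S & (R & S)) -> (~S & S) = N -> False = N
They differ because Kleene's strong three-valued logic K3 and Bochvar's internal three-valued logic treat N differently under the binary connectives.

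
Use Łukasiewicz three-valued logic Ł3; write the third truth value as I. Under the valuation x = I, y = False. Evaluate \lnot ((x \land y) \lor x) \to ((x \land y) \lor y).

x \land y = I \land False = False
(x \land y) \lor x = False \lor I = I
\lnot ((x \land y) \lor x) = \lnot I = I
x \land y = I \land False = False
(x \land y) \lor y = False \lor False = False
\lnot ((x \land y) \lor x) \to ((x \land y) \lor y) = I \to False = I  [min(1, 1−½+0)]

I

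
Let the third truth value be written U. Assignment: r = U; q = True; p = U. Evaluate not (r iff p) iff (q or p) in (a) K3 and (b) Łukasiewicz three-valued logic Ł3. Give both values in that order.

In K3: r iff p = U iff U = U
not (r iff p) = not U = U
q or p = True or U = True
not (r iff p) iff (q or p) = U iff True = U
In Łukasiewicz three-valued logic Ł3: r iff p = U iff U = True  [1 − |½−½|]
not (r iff p) = not True = False
q or p = True or U = True
not (r iff p) iff (q or p) = False iff True = False
They differ because K3 and Łukasiewicz three-valued logic Ł3 treat U differently under implication.

U; False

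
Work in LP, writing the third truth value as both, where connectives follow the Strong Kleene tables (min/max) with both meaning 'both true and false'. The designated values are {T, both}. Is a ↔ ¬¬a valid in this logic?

Every assignment of a over {T, both, F} gives a value in {T, both}.
In particular, with a=both: a ↔ ¬¬a = both.

Yes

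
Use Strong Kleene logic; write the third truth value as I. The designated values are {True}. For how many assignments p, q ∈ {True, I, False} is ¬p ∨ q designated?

Of the 9 assignments, 5 give a value in {True}.

5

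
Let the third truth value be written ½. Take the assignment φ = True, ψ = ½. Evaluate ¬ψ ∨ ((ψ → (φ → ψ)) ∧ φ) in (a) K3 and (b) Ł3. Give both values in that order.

In K3: ¬ψ = ¬½ = ½
φ → ψ = True → ½ = ½  [¬True ∨ ½]
ψ → (φ → ψ) = ½ → ½ = ½
(ψ → (φ → ψ)) ∧ φ = ½ ∧ True = ½
¬ψ ∨ ((ψ → (φ → ψ)) ∧ φ) = ½ ∨ ½ = ½
In Ł3: ¬ψ = ¬½ = ½
φ → ψ = True → ½ = ½  [min(1, 1−1+½)]
ψ → (φ → ψ) = ½ → ½ = True
(ψ → (φ → ψ)) ∧ φ = True ∧ True = True
¬ψ ∨ ((ψ → (φ → ψ)) ∧ φ) = ½ ∨ True = True
They differ because K3 and Ł3 treat ½ differently under implication.

½; True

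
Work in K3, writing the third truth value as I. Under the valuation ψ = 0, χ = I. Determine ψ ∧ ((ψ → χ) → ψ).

ψ → χ = 0 → I = 1  [¬0 ∨ I]
(ψ → χ) → ψ = 1 → 0 = 0
ψ ∧ ((ψ → χ) → ψ) = 0 ∧ 0 = 0

0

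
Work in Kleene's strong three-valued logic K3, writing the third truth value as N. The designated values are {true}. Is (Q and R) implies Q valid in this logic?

No

Countermodel: Q=N, R=true gives N, which is not designated.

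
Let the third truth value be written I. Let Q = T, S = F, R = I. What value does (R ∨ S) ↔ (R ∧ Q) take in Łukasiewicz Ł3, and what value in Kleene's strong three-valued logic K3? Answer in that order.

In Łukasiewicz Ł3: R ∨ S = I ∨ F = I
R ∧ Q = I ∧ T = I
(R ∨ S) ↔ (R ∧ Q) = I ↔ I = T  [1 − |½−½|]
In Kleene's strong three-valued logic K3: R ∨ S = I ∨ F = I
R ∧ Q = I ∧ T = I
(R ∨ S) ↔ (R ∧ Q) = I ↔ I = I
They differ because Łukasiewicz Ł3 and Kleene's strong three-valued logic K3 treat I differently under implication.

T; I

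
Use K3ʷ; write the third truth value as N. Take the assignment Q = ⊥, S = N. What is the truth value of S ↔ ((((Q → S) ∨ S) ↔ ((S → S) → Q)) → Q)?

N

Q → S = ⊥ → N = N
(Q → S) ∨ S = N ∨ N = N
S → S = N → N = N
(S → S) → Q = N → ⊥ = N
((Q → S) ∨ S) ↔ ((S → S) → Q) = N ↔ N = N
(((Q → S) ∨ S) ↔ ((S → S) → Q)) → Q = N → ⊥ = N
S ↔ ((((Q → S) ∨ S) ↔ ((S → S) → Q)) → Q) = N ↔ N = N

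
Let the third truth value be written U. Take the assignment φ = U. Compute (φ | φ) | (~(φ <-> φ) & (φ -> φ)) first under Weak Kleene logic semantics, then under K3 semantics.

U; U

In Weak Kleene logic: φ | φ = U | U = U
φ <-> φ = U <-> U = U
~(φ <-> φ) = ~U = U
φ -> φ = U -> U = U
~(φ <-> φ) & (φ -> φ) = U & U = U
(φ | φ) | (~(φ <-> φ) & (φ -> φ)) = U | U = U
In K3: φ | φ = U | U = U
φ <-> φ = U <-> U = U
~(φ <-> φ) = ~U = U
φ -> φ = U -> U = U
~(φ <-> φ) & (φ -> φ) = U & U = U
(φ | φ) | (~(φ <-> φ) & (φ -> φ)) = U | U = U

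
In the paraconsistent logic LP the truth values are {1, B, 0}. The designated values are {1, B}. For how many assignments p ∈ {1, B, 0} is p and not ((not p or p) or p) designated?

1

p=1: 0 ·
p=B: B ✓
p=0: 0 ·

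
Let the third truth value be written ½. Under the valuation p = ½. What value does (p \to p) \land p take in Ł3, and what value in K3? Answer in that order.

In Ł3: p \to p = ½ \to ½ = 1
(p \to p) \land p = 1 \land ½ = ½
In K3: p \to p = ½ \to ½ = ½
(p \to p) \land p = ½ \land ½ = ½

½; ½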